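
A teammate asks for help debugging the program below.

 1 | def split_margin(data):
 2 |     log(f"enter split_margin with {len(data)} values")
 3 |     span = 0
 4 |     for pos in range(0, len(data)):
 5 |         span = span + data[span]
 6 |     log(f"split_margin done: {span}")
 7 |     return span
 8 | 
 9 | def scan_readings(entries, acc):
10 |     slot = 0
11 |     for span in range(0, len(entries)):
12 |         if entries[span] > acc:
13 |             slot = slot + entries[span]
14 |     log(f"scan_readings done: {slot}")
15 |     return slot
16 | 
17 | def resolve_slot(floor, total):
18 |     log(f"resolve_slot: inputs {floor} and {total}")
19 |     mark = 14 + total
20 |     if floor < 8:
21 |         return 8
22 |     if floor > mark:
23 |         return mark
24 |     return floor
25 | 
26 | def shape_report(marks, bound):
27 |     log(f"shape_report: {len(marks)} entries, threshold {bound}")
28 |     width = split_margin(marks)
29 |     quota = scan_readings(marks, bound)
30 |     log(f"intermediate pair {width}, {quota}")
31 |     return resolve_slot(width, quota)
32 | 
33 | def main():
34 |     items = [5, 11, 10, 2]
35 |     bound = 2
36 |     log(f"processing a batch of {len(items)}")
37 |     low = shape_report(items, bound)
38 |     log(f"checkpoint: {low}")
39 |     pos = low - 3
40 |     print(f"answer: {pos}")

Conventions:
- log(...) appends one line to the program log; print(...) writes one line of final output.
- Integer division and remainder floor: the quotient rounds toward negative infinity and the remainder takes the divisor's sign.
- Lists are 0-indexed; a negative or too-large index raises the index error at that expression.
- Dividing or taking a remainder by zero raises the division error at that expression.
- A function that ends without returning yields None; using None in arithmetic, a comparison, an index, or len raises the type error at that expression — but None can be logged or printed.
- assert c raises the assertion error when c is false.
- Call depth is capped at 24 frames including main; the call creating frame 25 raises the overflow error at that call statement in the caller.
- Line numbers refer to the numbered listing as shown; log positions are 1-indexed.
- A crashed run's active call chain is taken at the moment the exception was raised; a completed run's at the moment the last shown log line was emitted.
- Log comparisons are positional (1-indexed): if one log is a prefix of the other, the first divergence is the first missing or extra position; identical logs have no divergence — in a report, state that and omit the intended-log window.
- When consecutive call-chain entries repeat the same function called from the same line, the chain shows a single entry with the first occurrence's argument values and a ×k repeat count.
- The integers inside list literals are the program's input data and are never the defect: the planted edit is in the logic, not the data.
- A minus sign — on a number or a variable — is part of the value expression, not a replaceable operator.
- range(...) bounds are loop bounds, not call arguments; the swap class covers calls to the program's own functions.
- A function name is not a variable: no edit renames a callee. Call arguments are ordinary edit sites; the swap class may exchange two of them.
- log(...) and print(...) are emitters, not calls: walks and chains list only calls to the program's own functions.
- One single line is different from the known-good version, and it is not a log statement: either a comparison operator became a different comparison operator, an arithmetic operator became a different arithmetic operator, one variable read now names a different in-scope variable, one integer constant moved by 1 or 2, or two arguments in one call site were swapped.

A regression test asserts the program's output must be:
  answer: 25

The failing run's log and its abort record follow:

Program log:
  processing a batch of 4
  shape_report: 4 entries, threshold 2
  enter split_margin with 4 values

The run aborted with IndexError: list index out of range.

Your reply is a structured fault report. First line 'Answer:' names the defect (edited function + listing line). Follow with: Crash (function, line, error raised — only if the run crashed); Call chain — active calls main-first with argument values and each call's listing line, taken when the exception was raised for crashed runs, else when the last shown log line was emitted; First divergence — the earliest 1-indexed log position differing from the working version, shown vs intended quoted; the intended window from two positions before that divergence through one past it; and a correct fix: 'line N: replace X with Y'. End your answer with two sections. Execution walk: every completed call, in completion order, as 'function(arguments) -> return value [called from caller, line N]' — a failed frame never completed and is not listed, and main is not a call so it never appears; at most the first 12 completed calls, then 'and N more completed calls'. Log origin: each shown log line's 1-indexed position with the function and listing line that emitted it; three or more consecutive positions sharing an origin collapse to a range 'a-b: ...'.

Answer: the defect is in split_margin at line 5.
Key fact: The faulty run's log stops after 3 lines; the working version's next line would be 'split_margin done: 28'.
Crash: split_margin, line 5, IndexError.
Call chain: main -> shape_report([5, 11, 10, 2], 2) (called at line 37) -> split_margin([5, 11, 10, 2]) (called at line 28).
First divergence: position 4 — after 3 matching lines the faulty run goes silent; intended next line 'split_margin done: 28'.
Intended log window:
  2: shape_report: 4 entries, threshold 2
  3: enter split_margin with 4 values
  4: split_margin done: 28
  5: scan_readings done: 26
Execution walk:
  (no call completed)
Log origin:
  1: from main, line 36
  2: from shape_report, line 27
  3: from split_margin, line 2
A correct fix: line 5: replace `data[span]` with `data[pos]`.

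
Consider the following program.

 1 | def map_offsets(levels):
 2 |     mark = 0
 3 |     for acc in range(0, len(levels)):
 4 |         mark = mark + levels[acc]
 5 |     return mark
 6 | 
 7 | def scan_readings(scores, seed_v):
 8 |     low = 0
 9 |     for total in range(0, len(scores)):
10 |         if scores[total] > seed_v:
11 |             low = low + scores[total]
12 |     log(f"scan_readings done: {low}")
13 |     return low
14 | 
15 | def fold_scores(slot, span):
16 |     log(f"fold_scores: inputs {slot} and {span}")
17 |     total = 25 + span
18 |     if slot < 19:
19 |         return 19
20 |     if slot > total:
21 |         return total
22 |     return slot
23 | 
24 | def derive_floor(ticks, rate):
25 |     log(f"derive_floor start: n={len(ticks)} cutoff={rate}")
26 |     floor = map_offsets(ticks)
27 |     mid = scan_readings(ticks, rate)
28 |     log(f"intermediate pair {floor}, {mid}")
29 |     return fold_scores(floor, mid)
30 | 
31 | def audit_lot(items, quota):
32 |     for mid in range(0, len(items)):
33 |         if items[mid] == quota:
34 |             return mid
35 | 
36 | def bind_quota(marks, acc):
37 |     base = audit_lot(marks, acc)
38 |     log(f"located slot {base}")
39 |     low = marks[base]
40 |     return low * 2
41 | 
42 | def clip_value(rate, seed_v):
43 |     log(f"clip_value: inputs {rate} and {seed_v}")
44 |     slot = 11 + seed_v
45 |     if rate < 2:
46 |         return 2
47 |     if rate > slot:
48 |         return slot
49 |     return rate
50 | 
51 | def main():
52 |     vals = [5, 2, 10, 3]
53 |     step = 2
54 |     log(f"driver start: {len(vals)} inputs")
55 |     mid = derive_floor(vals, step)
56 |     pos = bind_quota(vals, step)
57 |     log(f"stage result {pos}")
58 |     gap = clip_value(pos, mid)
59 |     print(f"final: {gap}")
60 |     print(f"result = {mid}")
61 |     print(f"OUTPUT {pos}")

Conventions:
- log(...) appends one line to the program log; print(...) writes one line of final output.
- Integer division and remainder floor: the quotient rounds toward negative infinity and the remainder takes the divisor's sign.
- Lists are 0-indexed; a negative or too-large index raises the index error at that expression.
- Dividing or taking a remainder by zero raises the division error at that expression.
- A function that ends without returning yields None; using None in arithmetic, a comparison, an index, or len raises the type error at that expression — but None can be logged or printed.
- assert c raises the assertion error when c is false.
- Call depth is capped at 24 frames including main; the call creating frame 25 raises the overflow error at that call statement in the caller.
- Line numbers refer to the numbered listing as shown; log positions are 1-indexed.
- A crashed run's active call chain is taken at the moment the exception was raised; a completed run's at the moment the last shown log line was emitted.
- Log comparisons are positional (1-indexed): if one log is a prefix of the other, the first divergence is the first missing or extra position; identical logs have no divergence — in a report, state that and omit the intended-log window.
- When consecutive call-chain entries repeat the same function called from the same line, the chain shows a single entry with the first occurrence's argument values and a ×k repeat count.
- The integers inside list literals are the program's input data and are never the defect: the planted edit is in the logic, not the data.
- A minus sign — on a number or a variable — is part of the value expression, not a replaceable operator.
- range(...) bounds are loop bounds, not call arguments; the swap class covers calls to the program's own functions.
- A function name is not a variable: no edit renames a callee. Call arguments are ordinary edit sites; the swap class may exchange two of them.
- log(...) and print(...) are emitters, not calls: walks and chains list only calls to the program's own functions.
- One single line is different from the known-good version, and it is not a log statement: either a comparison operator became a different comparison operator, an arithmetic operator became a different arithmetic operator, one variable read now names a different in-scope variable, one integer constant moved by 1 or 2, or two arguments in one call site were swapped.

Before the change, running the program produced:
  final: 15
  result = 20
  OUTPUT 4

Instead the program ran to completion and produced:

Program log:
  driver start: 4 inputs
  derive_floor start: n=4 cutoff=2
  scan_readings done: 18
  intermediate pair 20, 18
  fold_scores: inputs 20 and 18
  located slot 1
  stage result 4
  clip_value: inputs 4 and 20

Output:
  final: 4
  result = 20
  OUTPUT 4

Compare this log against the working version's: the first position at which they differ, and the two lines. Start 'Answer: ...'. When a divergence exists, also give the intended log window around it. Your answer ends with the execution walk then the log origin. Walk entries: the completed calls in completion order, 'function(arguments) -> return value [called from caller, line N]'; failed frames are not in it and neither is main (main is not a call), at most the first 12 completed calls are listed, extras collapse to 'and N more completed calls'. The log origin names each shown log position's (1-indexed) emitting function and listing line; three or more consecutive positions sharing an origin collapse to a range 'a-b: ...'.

Answer: position 8 — shown 'clip_value: inputs 4 and 20', intended 'clip_value: inputs 20 and 4'.
Intended log window:
  6: located slot 1
  7: stage result 4
  8: clip_value: inputs 20 and 4
Execution walk:
  map_offsets([5, 2, 10, 3]) -> 20  [called from derive_floor, line 26]
  scan_readings([5, 2, 10, 3], 2) -> 18  [called from derive_floor, line 27]
  fold_scores(20, 18) -> 20  [called from derive_floor, line 29]
  derive_floor([5, 2, 10, 3], 2) -> 20  [called from main, line 55]
  audit_lot([5, 2, 10, 3], 2) -> 1  [called from bind_quota, line 37]
  bind_quota([5, 2, 10, 3], 2) -> 4  [called from main, line 56]
  clip_value(4, 20) -> 4  [called from main, line 58]
Origin of each log line:
  1: logged in main at line 54
  2: logged in derive_floor at line 25
  3: logged in scan_readings at line 12
  4: logged in derive_floor at line 28
  5: logged in fold_scores at line 16
  6: logged in bind_quota at line 38
  7: logged in main at line 57
  8: logged in clip_value at line 43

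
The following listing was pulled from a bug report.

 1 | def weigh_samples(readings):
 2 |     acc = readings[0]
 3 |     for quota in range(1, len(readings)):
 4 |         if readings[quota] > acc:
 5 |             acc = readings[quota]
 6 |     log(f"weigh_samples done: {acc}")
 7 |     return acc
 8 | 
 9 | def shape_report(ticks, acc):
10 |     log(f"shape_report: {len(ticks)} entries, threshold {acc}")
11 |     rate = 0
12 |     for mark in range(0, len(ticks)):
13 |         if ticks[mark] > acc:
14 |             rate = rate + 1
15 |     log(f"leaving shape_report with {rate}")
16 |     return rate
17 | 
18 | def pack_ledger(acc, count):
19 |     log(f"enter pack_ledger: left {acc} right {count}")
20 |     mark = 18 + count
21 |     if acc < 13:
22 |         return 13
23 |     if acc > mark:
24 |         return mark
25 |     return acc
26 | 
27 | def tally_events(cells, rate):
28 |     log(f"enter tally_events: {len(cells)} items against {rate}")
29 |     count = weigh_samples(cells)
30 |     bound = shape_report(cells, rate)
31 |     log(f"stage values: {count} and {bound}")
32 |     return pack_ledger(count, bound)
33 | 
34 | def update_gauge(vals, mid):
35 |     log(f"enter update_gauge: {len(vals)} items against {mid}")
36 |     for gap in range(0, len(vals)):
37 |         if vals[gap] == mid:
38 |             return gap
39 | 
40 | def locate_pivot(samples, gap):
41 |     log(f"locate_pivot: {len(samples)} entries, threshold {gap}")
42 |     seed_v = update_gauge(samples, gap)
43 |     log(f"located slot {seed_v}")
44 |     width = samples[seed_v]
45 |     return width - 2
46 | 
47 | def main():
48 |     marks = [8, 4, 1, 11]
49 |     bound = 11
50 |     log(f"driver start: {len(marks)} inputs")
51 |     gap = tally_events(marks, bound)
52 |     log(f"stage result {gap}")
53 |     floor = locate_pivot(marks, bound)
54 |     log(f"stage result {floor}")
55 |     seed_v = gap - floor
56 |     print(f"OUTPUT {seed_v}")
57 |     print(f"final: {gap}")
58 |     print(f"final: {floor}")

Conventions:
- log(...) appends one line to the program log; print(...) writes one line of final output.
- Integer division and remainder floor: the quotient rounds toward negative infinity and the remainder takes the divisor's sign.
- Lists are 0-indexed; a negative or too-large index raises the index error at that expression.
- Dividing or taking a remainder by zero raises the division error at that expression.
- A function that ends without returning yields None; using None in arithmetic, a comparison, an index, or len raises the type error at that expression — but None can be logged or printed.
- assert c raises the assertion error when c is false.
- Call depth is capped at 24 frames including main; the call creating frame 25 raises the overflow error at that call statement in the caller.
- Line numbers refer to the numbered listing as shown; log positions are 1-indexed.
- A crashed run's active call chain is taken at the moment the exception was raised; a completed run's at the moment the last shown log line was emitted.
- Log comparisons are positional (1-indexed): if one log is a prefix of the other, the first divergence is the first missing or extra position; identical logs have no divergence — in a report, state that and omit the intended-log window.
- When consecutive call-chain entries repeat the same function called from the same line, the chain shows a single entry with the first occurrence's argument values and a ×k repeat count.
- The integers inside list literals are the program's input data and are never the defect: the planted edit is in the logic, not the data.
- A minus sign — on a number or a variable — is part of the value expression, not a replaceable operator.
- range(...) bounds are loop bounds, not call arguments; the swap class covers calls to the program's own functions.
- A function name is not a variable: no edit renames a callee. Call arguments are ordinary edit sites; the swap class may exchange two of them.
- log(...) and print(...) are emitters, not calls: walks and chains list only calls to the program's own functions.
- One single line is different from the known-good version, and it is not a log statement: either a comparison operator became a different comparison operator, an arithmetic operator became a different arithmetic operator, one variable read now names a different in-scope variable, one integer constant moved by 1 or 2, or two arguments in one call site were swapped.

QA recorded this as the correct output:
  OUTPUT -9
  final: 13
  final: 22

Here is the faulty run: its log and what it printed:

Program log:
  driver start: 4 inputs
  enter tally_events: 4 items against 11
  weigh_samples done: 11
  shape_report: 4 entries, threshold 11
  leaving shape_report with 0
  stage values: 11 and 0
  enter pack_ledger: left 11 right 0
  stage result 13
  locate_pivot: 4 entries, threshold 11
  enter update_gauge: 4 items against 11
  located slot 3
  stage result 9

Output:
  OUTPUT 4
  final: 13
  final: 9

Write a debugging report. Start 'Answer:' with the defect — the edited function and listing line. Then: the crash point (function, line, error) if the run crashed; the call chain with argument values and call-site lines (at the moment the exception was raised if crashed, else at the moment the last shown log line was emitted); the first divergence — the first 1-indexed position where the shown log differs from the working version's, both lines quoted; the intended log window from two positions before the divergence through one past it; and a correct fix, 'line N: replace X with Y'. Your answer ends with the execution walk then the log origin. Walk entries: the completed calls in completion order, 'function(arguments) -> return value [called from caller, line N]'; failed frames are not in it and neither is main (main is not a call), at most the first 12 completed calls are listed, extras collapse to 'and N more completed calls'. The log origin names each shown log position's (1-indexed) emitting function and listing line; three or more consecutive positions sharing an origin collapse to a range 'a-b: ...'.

Answer: the defect is in locate_pivot at line 45.
Core observation: The earliest visible damage is log position 12 — 'stage result 9' rather than the intended 'stage result 22'.
Call chain: main.
First divergence: position 12 — shown 'stage result 9', intended 'stage result 22'.
Intended log window:
  10: enter update_gauge: 4 items against 11
  11: located slot 3
  12: stage result 22
Execution walk:
  weigh_samples([8, 4, 1, 11]) -> 11  [called from tally_events, line 29]
  shape_report([8, 4, 1, 11], 11) -> 0  [called from tally_events, line 30]
  pack_ledger(11, 0) -> 13  [called from tally_events, line 32]
  tally_events([8, 4, 1, 11], 11) -> 13  [called from main, line 51]
  update_gauge([8, 4, 1, 11], 11) -> 3  [called from locate_pivot, line 42]
  locate_pivot([8, 4, 1, 11], 11) -> 9  [called from main, line 53]
Log origin:
  1: logged in main at line 50
  2: logged in tally_events at line 28
  3: logged in weigh_samples at line 6
  4: logged in shape_report at line 10
  5: logged in shape_report at line 15
  6: logged in tally_events at line 31
  7: logged in pack_ledger at line 19
  8: logged in main at line 52
  9: logged in locate_pivot at line 41
  10: logged in update_gauge at line 35
  11: logged in locate_pivot at line 43
  12: logged in main at line 54
A correct fix: line 45: replace `-` with `*`.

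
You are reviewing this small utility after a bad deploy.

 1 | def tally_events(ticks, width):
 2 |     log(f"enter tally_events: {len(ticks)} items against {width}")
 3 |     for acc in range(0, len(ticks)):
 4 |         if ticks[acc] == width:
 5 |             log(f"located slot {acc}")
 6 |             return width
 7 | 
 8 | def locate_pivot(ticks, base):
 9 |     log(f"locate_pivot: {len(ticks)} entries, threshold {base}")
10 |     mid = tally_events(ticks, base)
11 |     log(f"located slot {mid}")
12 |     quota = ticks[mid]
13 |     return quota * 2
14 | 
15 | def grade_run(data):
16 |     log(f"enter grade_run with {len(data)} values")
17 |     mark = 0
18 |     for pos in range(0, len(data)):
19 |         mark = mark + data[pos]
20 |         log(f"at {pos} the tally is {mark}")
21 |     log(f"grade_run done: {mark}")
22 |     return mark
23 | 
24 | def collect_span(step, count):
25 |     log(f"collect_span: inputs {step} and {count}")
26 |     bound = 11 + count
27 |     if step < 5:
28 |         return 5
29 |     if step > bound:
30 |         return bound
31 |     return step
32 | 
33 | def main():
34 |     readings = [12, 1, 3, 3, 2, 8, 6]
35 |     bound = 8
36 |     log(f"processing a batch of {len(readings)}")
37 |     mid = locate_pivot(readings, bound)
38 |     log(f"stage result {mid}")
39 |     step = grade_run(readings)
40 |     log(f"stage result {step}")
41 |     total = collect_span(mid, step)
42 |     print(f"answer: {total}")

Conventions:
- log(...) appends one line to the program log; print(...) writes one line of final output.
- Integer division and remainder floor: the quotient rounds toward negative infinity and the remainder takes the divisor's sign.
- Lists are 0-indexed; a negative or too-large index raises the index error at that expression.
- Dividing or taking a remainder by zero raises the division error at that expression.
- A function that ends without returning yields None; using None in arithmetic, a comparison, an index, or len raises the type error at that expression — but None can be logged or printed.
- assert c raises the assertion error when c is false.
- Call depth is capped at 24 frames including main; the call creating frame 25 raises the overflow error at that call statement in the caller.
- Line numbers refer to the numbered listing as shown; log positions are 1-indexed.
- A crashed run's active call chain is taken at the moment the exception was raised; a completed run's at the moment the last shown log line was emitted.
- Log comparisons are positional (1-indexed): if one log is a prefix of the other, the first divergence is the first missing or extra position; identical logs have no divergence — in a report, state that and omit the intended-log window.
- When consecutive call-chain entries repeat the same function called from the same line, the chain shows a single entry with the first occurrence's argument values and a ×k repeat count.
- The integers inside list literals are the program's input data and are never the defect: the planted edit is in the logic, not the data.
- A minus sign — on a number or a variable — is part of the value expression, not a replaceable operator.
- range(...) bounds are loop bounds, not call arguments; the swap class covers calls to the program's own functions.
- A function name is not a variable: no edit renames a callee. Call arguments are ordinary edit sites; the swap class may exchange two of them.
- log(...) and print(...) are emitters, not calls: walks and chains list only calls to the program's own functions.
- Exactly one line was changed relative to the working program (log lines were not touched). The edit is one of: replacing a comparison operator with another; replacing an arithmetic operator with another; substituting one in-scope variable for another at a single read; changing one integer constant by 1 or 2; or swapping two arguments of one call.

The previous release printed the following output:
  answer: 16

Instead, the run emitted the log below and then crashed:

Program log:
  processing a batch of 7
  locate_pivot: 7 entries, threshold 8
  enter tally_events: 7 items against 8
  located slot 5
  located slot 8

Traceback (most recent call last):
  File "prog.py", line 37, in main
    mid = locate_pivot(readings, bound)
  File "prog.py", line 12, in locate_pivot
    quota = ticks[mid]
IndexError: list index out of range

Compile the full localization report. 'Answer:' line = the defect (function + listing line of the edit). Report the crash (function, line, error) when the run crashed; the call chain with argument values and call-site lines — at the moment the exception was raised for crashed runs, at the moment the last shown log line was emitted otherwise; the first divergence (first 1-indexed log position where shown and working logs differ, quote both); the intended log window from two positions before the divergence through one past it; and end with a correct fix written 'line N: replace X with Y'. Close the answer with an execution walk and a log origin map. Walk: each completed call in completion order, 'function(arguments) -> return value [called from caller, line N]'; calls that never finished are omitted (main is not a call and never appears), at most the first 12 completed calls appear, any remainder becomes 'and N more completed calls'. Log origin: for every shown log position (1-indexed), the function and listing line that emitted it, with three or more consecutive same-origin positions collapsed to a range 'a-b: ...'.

Answer: the defect is in tally_events at line 6.
Key fact: The log first diverges at position 5: the faulty run prints 'located slot 8' where the working version prints 'located slot 5'.
Crash: locate_pivot, line 12, IndexError.
Call chain: main -> locate_pivot([12, 1, 3, 3, 2, 8, 6], 8) (called at line 37).
First divergence: position 5; shown 'located slot 8' vs intended 'located slot 5'.
Intended log window:
  3: enter tally_events: 7 items against 8
  4: located slot 5
  5: located slot 5
  6: stage result 16
Execution walk:
  tally_events([12, 1, 3, 3, 2, 8, 6], 8) -> 8  [called from locate_pivot, line 10]
Log origins:
  1: logged in main at line 36
  2: logged in locate_pivot at line 9
  3: logged in tally_events at line 2
  4: logged in tally_events at line 5
  5: logged in locate_pivot at line 11
A correct fix: line 6: replace `width` with `acc`.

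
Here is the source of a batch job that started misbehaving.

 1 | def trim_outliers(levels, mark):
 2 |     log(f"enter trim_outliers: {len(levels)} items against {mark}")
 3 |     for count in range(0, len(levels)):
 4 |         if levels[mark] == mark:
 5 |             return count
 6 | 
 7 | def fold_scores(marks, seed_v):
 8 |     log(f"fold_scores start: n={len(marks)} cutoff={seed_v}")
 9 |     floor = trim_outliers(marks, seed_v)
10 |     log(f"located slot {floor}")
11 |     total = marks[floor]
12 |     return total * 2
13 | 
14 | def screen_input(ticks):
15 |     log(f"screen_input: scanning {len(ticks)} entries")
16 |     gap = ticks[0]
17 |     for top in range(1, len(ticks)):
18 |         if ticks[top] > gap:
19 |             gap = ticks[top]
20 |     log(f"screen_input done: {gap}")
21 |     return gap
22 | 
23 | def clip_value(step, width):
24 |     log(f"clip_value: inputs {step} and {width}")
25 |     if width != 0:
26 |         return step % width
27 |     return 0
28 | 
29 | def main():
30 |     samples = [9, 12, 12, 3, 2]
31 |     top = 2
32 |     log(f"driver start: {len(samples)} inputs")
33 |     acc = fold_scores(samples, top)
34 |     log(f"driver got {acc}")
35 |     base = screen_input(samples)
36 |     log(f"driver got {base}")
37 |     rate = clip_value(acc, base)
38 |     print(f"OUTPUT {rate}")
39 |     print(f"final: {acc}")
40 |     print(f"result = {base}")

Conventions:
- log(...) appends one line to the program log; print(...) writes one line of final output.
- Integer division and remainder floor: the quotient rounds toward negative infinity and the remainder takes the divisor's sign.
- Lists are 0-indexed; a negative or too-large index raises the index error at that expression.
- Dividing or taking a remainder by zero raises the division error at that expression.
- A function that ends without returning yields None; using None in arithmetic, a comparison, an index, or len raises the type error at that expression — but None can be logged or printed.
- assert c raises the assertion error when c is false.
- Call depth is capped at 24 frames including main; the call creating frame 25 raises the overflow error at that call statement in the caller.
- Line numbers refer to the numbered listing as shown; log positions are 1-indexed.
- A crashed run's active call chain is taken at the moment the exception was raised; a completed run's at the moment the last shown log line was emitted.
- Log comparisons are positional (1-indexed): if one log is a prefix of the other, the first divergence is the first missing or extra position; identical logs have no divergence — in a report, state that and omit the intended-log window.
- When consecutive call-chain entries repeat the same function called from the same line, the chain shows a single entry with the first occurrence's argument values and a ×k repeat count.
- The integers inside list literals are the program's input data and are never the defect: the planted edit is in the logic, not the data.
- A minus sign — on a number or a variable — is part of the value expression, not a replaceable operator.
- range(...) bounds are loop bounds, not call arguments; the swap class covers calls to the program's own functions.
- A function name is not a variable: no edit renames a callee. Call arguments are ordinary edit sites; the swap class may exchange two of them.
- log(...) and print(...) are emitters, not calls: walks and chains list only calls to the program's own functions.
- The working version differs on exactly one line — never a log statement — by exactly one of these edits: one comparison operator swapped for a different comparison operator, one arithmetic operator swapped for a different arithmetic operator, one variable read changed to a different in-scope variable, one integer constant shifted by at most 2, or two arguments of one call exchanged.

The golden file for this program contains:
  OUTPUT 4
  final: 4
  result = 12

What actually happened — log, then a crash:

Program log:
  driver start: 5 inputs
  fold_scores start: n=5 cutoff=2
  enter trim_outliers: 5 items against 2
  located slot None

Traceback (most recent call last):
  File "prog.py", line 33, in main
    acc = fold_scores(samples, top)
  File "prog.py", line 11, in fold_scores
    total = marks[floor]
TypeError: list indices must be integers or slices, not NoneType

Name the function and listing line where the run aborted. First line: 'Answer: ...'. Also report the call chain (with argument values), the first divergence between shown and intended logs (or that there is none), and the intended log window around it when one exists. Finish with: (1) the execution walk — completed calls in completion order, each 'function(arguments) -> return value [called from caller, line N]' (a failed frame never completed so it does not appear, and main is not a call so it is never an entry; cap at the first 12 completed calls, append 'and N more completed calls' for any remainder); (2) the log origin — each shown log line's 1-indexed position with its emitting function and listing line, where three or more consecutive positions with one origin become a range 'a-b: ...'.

Answer: the error was raised in fold_scores, line 11.
Core observation: At log position 4 the runs split — shown 'located slot None', but the working version logs 'located slot 4'.
Call chain: main -> fold_scores([9, 12, 12, 3, 2], 2) (called at line 33).
First divergence: position 4 — shown 'located slot None', intended 'located slot 4'.
Intended log window:
  2: fold_scores start: n=5 cutoff=2
  3: enter trim_outliers: 5 items against 2
  4: located slot 4
  5: driver got 4
Execution walk:
  trim_outliers([9, 12, 12, 3, 2], 2) -> None  [called from fold_scores, line 9]
Log origin:
  1: emitted by main (line 32)
  2: emitted by fold_scores (line 8)
  3: emitted by trim_outliers (line 2)
  4: emitted by fold_scores (line 10)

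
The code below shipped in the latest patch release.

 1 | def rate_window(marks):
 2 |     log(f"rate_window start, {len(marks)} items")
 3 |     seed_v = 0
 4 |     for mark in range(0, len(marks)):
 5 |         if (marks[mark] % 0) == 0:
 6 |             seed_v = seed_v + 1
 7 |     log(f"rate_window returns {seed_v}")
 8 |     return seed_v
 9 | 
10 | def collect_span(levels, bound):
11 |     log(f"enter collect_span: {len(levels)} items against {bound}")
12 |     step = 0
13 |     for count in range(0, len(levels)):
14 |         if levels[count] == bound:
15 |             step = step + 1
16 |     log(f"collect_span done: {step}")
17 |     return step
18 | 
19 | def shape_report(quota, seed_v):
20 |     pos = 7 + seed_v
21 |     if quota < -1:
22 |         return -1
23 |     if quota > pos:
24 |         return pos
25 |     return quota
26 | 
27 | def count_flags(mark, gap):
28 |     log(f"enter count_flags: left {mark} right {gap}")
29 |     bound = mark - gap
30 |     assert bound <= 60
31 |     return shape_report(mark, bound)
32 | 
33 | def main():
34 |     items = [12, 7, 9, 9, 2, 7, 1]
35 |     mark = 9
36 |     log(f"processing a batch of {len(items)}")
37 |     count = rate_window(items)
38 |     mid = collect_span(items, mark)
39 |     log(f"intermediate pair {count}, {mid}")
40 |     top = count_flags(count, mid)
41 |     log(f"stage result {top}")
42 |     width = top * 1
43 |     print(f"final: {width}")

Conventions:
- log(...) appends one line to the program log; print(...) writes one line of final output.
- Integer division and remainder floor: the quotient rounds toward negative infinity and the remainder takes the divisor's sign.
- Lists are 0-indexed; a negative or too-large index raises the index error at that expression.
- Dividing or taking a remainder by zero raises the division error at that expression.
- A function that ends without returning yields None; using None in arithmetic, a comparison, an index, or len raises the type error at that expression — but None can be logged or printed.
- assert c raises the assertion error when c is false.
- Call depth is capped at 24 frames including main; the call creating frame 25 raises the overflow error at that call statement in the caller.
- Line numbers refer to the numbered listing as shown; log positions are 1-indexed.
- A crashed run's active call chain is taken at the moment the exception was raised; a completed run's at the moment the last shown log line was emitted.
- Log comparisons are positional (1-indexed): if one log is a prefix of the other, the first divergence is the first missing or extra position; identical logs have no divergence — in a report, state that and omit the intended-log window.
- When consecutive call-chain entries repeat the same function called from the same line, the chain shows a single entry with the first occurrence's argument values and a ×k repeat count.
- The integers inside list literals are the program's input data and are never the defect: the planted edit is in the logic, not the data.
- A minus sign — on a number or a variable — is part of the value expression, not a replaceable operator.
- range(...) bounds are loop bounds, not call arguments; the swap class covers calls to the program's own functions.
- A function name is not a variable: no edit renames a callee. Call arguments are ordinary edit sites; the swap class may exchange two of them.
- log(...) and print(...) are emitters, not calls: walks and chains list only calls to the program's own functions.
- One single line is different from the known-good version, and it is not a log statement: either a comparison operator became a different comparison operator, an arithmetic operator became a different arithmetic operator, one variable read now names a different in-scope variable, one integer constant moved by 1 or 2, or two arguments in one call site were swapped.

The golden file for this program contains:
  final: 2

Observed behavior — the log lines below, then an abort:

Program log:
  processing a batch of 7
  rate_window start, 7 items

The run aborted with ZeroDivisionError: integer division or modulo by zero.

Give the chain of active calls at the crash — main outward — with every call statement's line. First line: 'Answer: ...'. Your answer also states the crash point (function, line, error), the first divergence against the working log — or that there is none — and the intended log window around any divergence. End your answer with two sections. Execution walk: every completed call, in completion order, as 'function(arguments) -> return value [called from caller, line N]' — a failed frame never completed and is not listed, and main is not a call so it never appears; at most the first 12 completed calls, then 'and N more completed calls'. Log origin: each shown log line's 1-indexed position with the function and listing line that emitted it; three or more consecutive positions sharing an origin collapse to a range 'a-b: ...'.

Answer: main -> rate_window (called at line 37).
The tell: Only 2 log lines were emitted before the run died; the intended continuation was 'rate_window returns 2'.
Crash: rate_window, line 5, ZeroDivisionError.
First divergence: position 3; the shown log stops at 2 lines while the working version next logs 'rate_window returns 2'.
Intended log window:
  1: processing a batch of 7
  2: rate_window start, 7 items
  3: rate_window returns 2
  4: enter collect_span: 7 items against 9
Execution walk:
  (no call completed)
Log origins:
  1: from main, line 36
  2: from rate_window, line 2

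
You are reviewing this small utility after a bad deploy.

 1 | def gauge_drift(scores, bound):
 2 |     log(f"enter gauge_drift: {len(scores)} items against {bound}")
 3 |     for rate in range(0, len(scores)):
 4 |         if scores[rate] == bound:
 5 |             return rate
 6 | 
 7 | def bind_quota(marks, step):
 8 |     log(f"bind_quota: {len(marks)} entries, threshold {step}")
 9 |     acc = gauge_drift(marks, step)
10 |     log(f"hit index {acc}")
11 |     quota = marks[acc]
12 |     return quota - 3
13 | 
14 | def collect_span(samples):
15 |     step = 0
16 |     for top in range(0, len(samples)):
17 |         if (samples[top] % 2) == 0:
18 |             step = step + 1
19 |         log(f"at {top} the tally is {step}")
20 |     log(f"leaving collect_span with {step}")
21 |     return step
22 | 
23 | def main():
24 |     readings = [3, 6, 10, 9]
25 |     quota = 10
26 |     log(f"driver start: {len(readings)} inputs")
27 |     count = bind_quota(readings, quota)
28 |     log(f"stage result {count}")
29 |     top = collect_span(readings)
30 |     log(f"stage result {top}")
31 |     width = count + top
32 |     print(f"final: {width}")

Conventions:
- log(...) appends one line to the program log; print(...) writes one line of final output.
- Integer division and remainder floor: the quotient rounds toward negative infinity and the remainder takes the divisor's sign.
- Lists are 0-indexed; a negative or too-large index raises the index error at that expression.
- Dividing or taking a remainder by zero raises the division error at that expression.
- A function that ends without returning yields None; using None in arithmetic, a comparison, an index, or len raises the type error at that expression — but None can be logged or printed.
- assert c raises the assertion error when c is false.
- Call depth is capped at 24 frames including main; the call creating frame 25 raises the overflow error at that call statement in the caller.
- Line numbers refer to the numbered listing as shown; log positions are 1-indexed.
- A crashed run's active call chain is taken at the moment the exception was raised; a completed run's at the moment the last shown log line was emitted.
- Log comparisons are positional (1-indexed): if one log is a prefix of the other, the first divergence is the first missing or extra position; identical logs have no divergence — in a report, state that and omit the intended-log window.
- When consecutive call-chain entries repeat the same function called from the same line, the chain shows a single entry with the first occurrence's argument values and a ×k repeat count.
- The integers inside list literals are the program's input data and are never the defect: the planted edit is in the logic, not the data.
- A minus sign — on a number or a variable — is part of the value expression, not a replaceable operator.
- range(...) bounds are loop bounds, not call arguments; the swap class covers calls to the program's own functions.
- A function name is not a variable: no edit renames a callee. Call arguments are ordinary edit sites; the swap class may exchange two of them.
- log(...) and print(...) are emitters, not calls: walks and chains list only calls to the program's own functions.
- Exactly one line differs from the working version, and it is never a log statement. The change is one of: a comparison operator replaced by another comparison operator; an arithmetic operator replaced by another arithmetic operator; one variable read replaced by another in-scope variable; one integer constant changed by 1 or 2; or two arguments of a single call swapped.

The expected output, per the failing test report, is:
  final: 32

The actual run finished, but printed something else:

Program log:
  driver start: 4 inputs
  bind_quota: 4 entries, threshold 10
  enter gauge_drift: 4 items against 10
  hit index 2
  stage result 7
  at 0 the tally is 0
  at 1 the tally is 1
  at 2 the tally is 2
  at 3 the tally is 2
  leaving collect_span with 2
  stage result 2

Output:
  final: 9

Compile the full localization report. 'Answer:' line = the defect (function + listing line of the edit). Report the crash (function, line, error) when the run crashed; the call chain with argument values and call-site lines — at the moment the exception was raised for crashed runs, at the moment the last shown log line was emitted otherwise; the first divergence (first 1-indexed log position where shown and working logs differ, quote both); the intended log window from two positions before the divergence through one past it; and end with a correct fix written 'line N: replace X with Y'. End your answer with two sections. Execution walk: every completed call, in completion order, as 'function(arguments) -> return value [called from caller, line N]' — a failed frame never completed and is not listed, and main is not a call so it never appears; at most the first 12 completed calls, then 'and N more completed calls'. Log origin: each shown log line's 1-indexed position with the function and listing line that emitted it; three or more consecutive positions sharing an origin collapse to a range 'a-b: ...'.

Answer: the defect is in bind_quota at line 12.
Core observation: Log line 5 is where behavior first shows: 'stage result 7' appears instead of 'stage result 30'.
Call chain: main.
First divergence: position 5 — shown 'stage result 7', intended 'stage result 30'.
Intended log window:
  3: enter gauge_drift: 4 items against 10
  4: hit index 2
  5: stage result 30
  6: at 0 the tally is 0
Execution walk:
  gauge_drift([3, 6, 10, 9], 10) -> 2  [called from bind_quota, line 9]
  bind_quota([3, 6, 10, 9], 10) -> 7  [called from main, line 27]
  collect_span([3, 6, 10, 9]) -> 2  [called from main, line 29]
Log line origins:
  1 — main, line 26
  2 — bind_quota, line 8
  3 — gauge_drift, line 2
  4 — bind_quota, line 10
  5 — main, line 28
  6-9 — collect_span, line 19
  10 — collect_span, line 20
  11 — main, line 30
A correct fix: line 12: replace `-` with `*`.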